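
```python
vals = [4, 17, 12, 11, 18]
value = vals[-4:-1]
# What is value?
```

vals has length 5. The slice vals[-4:-1] selects indices [1, 2, 3] (1->17, 2->12, 3->11), giving [17, 12, 11].

[17, 12, 11]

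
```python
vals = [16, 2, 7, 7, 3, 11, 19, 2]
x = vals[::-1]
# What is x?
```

vals has length 8. The slice vals[::-1] selects indices [7, 6, 5, 4, 3, 2, 1, 0] (7->2, 6->19, 5->11, 4->3, 3->7, 2->7, 1->2, 0->16), giving [2, 19, 11, 3, 7, 7, 2, 16].

[2, 19, 11, 3, 7, 7, 2, 16]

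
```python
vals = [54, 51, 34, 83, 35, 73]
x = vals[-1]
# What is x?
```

vals has length 6. Negative index -1 maps to positive index 6 + (-1) = 5. vals[5] = 73.

73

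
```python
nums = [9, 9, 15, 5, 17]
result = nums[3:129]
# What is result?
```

nums has length 5. The slice nums[3:129] selects indices [3, 4] (3->5, 4->17), giving [5, 17].

[5, 17]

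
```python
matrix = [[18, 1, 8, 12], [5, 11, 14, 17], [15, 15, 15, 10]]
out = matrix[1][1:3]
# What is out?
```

matrix[1] = [5, 11, 14, 17]. matrix[1] has length 4. The slice matrix[1][1:3] selects indices [1, 2] (1->11, 2->14), giving [11, 14].

[11, 14]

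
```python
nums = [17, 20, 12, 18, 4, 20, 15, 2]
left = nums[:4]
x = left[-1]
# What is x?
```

nums has length 8. The slice nums[:4] selects indices [0, 1, 2, 3] (0->17, 1->20, 2->12, 3->18), giving [17, 20, 12, 18]. So left = [17, 20, 12, 18]. Then left[-1] = 18.

18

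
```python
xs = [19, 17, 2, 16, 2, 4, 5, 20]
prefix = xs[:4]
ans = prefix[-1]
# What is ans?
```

xs has length 8. The slice xs[:4] selects indices [0, 1, 2, 3] (0->19, 1->17, 2->2, 3->16), giving [19, 17, 2, 16]. So prefix = [19, 17, 2, 16]. Then prefix[-1] = 16.

16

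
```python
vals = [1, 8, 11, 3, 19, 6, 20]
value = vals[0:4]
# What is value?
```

vals has length 7. The slice vals[0:4] selects indices [0, 1, 2, 3] (0->1, 1->8, 2->11, 3->3), giving [1, 8, 11, 3].

[1, 8, 11, 3]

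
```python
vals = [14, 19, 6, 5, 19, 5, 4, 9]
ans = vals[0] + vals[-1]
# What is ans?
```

vals has length 8. vals[0] = 14.
vals has length 8. Negative index -1 maps to positive index 8 + (-1) = 7. vals[7] = 9.
Sum: 14 + 9 = 23.

23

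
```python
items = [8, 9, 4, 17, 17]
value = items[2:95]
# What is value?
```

items has length 5. The slice items[2:95] selects indices [2, 3, 4] (2->4, 3->17, 4->17), giving [4, 17, 17].

[4, 17, 17]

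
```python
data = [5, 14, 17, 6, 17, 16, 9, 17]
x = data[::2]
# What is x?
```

data has length 8. The slice data[::2] selects indices [0, 2, 4, 6] (0->5, 2->17, 4->17, 6->9), giving [5, 17, 17, 9].

[5, 17, 17, 9]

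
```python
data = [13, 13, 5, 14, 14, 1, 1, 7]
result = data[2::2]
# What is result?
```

data has length 8. The slice data[2::2] selects indices [2, 4, 6] (2->5, 4->14, 6->1), giving [5, 14, 1].

[5, 14, 1]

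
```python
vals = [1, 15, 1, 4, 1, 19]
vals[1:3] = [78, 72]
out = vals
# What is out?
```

vals starts as [1, 15, 1, 4, 1, 19] (length 6). The slice vals[1:3] covers indices [1, 2] with values [15, 1]. Replacing that slice with [78, 72] (same length) produces [1, 78, 72, 4, 1, 19].

[1, 78, 72, 4, 1, 19]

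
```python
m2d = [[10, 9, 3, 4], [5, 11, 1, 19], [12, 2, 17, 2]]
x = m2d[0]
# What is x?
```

m2d has 3 rows. Row 0 is [10, 9, 3, 4].

[10, 9, 3, 4]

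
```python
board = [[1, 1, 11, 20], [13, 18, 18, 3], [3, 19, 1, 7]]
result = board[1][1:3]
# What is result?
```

board[1] = [13, 18, 18, 3]. board[1] has length 4. The slice board[1][1:3] selects indices [1, 2] (1->18, 2->18), giving [18, 18].

[18, 18]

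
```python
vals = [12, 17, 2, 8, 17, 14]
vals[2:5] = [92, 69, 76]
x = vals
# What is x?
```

vals starts as [12, 17, 2, 8, 17, 14] (length 6). The slice vals[2:5] covers indices [2, 3, 4] with values [2, 8, 17]. Replacing that slice with [92, 69, 76] (same length) produces [12, 17, 92, 69, 76, 14].

[12, 17, 92, 69, 76, 14]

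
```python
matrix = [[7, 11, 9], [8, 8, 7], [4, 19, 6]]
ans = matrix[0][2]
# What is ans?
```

matrix[0] = [7, 11, 9]. Taking column 2 of that row yields 9.

9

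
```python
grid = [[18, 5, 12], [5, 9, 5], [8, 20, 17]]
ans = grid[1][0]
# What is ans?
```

grid[1] = [5, 9, 5]. Taking column 0 of that row yields 5.

5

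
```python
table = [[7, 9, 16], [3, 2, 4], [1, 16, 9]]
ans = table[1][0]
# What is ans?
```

table[1] = [3, 2, 4]. Taking column 0 of that row yields 3.

3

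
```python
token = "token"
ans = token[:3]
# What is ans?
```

token has length 5. The slice token[:3] selects indices [0, 1, 2] (0->'t', 1->'o', 2->'k'), giving 'tok'.

'tok'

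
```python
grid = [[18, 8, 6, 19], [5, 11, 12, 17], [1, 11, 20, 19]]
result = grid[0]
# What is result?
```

grid has 3 rows. Row 0 is [18, 8, 6, 19].

[18, 8, 6, 19]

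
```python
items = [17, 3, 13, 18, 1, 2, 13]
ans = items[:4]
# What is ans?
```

items has length 7. The slice items[:4] selects indices [0, 1, 2, 3] (0->17, 1->3, 2->13, 3->18), giving [17, 3, 13, 18].

[17, 3, 13, 18]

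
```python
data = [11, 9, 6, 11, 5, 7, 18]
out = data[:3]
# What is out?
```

data has length 7. The slice data[:3] selects indices [0, 1, 2] (0->11, 1->9, 2->6), giving [11, 9, 6].

[11, 9, 6]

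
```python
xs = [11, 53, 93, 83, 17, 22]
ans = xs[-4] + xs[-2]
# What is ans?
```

xs has length 6. Negative index -4 maps to positive index 6 + (-4) = 2. xs[2] = 93.
xs has length 6. Negative index -2 maps to positive index 6 + (-2) = 4. xs[4] = 17.
Sum: 93 + 17 = 110.

110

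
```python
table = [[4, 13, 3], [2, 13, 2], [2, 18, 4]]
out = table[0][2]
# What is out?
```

table[0] = [4, 13, 3]. Taking column 2 of that row yields 3.

3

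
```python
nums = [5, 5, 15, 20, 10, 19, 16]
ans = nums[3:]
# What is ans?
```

nums has length 7. The slice nums[3:] selects indices [3, 4, 5, 6] (3->20, 4->10, 5->19, 6->16), giving [20, 10, 19, 16].

[20, 10, 19, 16]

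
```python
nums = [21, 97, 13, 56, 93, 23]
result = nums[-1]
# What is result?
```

nums has length 6. Negative index -1 maps to positive index 6 + (-1) = 5. nums[5] = 23.

23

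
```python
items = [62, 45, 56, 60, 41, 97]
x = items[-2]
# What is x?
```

items has length 6. Negative index -2 maps to positive index 6 + (-2) = 4. items[4] = 41.

41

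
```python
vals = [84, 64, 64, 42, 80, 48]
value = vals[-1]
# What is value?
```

vals has length 6. Negative index -1 maps to positive index 6 + (-1) = 5. vals[5] = 48.

48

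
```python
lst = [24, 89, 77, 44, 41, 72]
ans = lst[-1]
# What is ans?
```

lst has length 6. Negative index -1 maps to positive index 6 + (-1) = 5. lst[5] = 72.

72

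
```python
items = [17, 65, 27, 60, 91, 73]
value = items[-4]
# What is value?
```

items has length 6. Negative index -4 maps to positive index 6 + (-4) = 2. items[2] = 27.

27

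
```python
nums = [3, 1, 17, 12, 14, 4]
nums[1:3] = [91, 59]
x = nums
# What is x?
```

nums starts as [3, 1, 17, 12, 14, 4] (length 6). The slice nums[1:3] covers indices [1, 2] with values [1, 17]. Replacing that slice with [91, 59] (same length) produces [3, 91, 59, 12, 14, 4].

[3, 91, 59, 12, 14, 4]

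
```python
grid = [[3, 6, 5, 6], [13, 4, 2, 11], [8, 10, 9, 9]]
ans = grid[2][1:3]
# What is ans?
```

grid[2] = [8, 10, 9, 9]. grid[2] has length 4. The slice grid[2][1:3] selects indices [1, 2] (1->10, 2->9), giving [10, 9].

[10, 9]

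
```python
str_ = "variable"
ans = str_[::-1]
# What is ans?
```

str_ has length 8. The slice str_[::-1] selects indices [7, 6, 5, 4, 3, 2, 1, 0] (7->'e', 6->'l', 5->'b', 4->'a', 3->'i', 2->'r', 1->'a', 0->'v'), giving 'elbairav'.

'elbairav'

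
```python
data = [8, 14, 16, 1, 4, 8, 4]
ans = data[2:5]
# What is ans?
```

data has length 7. The slice data[2:5] selects indices [2, 3, 4] (2->16, 3->1, 4->4), giving [16, 1, 4].

[16, 1, 4]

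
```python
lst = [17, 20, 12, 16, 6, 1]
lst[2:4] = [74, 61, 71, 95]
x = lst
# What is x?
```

lst starts as [17, 20, 12, 16, 6, 1] (length 6). The slice lst[2:4] covers indices [2, 3] with values [12, 16]. Replacing that slice with [74, 61, 71, 95] (different length) produces [17, 20, 74, 61, 71, 95, 6, 1].

[17, 20, 74, 61, 71, 95, 6, 1]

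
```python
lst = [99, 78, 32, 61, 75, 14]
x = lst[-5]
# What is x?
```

lst has length 6. Negative index -5 maps to positive index 6 + (-5) = 1. lst[1] = 78.

78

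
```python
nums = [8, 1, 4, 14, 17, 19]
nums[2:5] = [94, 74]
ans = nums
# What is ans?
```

nums starts as [8, 1, 4, 14, 17, 19] (length 6). The slice nums[2:5] covers indices [2, 3, 4] with values [4, 14, 17]. Replacing that slice with [94, 74] (different length) produces [8, 1, 94, 74, 19].

[8, 1, 94, 74, 19]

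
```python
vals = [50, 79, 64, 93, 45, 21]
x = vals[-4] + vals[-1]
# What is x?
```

vals has length 6. Negative index -4 maps to positive index 6 + (-4) = 2. vals[2] = 64.
vals has length 6. Negative index -1 maps to positive index 6 + (-1) = 5. vals[5] = 21.
Sum: 64 + 21 = 85.

85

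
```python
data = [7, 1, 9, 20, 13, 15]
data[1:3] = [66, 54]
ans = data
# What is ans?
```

data starts as [7, 1, 9, 20, 13, 15] (length 6). The slice data[1:3] covers indices [1, 2] with values [1, 9]. Replacing that slice with [66, 54] (same length) produces [7, 66, 54, 20, 13, 15].

[7, 66, 54, 20, 13, 15]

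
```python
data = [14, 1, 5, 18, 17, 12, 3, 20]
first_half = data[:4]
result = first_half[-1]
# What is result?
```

data has length 8. The slice data[:4] selects indices [0, 1, 2, 3] (0->14, 1->1, 2->5, 3->18), giving [14, 1, 5, 18]. So first_half = [14, 1, 5, 18]. Then first_half[-1] = 18.

18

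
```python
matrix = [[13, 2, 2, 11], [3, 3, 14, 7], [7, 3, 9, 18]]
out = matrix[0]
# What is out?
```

matrix has 3 rows. Row 0 is [13, 2, 2, 11].

[13, 2, 2, 11]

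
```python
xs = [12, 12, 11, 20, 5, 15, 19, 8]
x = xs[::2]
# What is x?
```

xs has length 8. The slice xs[::2] selects indices [0, 2, 4, 6] (0->12, 2->11, 4->5, 6->19), giving [12, 11, 5, 19].

[12, 11, 5, 19]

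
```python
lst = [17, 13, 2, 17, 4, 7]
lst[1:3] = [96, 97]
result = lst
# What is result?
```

lst starts as [17, 13, 2, 17, 4, 7] (length 6). The slice lst[1:3] covers indices [1, 2] with values [13, 2]. Replacing that slice with [96, 97] (same length) produces [17, 96, 97, 17, 4, 7].

[17, 96, 97, 17, 4, 7]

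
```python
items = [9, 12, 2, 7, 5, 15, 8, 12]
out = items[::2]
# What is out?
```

items has length 8. The slice items[::2] selects indices [0, 2, 4, 6] (0->9, 2->2, 4->5, 6->8), giving [9, 2, 5, 8].

[9, 2, 5, 8]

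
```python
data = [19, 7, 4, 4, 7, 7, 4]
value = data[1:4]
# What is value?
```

data has length 7. The slice data[1:4] selects indices [1, 2, 3] (1->7, 2->4, 3->4), giving [7, 4, 4].

[7, 4, 4]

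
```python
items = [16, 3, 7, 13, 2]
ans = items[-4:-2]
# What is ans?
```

items has length 5. The slice items[-4:-2] selects indices [1, 2] (1->3, 2->7), giving [3, 7].

[3, 7]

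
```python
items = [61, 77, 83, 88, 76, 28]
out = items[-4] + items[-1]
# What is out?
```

items has length 6. Negative index -4 maps to positive index 6 + (-4) = 2. items[2] = 83.
items has length 6. Negative index -1 maps to positive index 6 + (-1) = 5. items[5] = 28.
Sum: 83 + 28 = 111.

111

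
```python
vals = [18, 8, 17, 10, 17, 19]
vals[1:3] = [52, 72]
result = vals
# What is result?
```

vals starts as [18, 8, 17, 10, 17, 19] (length 6). The slice vals[1:3] covers indices [1, 2] with values [8, 17]. Replacing that slice with [52, 72] (same length) produces [18, 52, 72, 10, 17, 19].

[18, 52, 72, 10, 17, 19]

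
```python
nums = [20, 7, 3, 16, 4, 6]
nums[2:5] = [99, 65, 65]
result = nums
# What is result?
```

nums starts as [20, 7, 3, 16, 4, 6] (length 6). The slice nums[2:5] covers indices [2, 3, 4] with values [3, 16, 4]. Replacing that slice with [99, 65, 65] (same length) produces [20, 7, 99, 65, 65, 6].

[20, 7, 99, 65, 65, 6]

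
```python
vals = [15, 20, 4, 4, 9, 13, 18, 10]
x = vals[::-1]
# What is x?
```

vals has length 8. The slice vals[::-1] selects indices [7, 6, 5, 4, 3, 2, 1, 0] (7->10, 6->18, 5->13, 4->9, 3->4, 2->4, 1->20, 0->15), giving [10, 18, 13, 9, 4, 4, 20, 15].

[10, 18, 13, 9, 4, 4, 20, 15]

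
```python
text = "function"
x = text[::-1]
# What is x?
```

text has length 8. The slice text[::-1] selects indices [7, 6, 5, 4, 3, 2, 1, 0] (7->'n', 6->'o', 5->'i', 4->'t', 3->'c', 2->'n', 1->'u', 0->'f'), giving 'noitcnuf'.

'noitcnuf'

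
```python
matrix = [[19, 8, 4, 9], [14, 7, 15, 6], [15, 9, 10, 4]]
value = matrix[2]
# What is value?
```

matrix has 3 rows. Row 2 is [15, 9, 10, 4].

[15, 9, 10, 4]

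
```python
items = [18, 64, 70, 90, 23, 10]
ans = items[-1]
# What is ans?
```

items has length 6. Negative index -1 maps to positive index 6 + (-1) = 5. items[5] = 10.

10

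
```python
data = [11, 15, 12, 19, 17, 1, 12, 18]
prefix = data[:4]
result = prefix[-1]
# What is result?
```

data has length 8. The slice data[:4] selects indices [0, 1, 2, 3] (0->11, 1->15, 2->12, 3->19), giving [11, 15, 12, 19]. So prefix = [11, 15, 12, 19]. Then prefix[-1] = 19.

19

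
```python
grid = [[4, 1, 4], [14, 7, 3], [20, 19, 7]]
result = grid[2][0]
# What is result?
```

grid[2] = [20, 19, 7]. Taking column 0 of that row yields 20.

20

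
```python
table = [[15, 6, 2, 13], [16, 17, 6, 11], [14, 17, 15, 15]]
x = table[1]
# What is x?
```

table has 3 rows. Row 1 is [16, 17, 6, 11].

[16, 17, 6, 11]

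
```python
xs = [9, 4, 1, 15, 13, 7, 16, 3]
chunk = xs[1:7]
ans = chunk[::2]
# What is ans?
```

xs has length 8. The slice xs[1:7] selects indices [1, 2, 3, 4, 5, 6] (1->4, 2->1, 3->15, 4->13, 5->7, 6->16), giving [4, 1, 15, 13, 7, 16]. So chunk = [4, 1, 15, 13, 7, 16]. chunk has length 6. The slice chunk[::2] selects indices [0, 2, 4] (0->4, 2->15, 4->7), giving [4, 15, 7].

[4, 15, 7]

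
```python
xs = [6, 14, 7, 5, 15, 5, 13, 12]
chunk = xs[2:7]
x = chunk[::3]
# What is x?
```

xs has length 8. The slice xs[2:7] selects indices [2, 3, 4, 5, 6] (2->7, 3->5, 4->15, 5->5, 6->13), giving [7, 5, 15, 5, 13]. So chunk = [7, 5, 15, 5, 13]. chunk has length 5. The slice chunk[::3] selects indices [0, 3] (0->7, 3->5), giving [7, 5].

[7, 5]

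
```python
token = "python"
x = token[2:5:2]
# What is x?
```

token has length 6. The slice token[2:5:2] selects indices [2, 4] (2->'t', 4->'o'), giving 'to'.

'to'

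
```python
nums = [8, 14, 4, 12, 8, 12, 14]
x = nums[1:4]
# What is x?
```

nums has length 7. The slice nums[1:4] selects indices [1, 2, 3] (1->14, 2->4, 3->12), giving [14, 4, 12].

[14, 4, 12]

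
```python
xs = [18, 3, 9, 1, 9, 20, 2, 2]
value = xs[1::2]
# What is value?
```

xs has length 8. The slice xs[1::2] selects indices [1, 3, 5, 7] (1->3, 3->1, 5->20, 7->2), giving [3, 1, 20, 2].

[3, 1, 20, 2]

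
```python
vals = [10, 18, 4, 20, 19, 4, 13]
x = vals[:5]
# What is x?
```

vals has length 7. The slice vals[:5] selects indices [0, 1, 2, 3, 4] (0->10, 1->18, 2->4, 3->20, 4->19), giving [10, 18, 4, 20, 19].

[10, 18, 4, 20, 19]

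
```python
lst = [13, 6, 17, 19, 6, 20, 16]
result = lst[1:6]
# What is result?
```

lst has length 7. The slice lst[1:6] selects indices [1, 2, 3, 4, 5] (1->6, 2->17, 3->19, 4->6, 5->20), giving [6, 17, 19, 6, 20].

[6, 17, 19, 6, 20]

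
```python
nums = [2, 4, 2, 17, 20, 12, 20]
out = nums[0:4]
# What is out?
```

nums has length 7. The slice nums[0:4] selects indices [0, 1, 2, 3] (0->2, 1->4, 2->2, 3->17), giving [2, 4, 2, 17].

[2, 4, 2, 17]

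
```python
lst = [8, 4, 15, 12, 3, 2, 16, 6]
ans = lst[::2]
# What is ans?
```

lst has length 8. The slice lst[::2] selects indices [0, 2, 4, 6] (0->8, 2->15, 4->3, 6->16), giving [8, 15, 3, 16].

[8, 15, 3, 16]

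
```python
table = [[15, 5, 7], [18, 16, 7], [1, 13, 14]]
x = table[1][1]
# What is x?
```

table[1] = [18, 16, 7]. Taking column 1 of that row yields 16.

16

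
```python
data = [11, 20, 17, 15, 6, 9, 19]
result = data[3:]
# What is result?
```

data has length 7. The slice data[3:] selects indices [3, 4, 5, 6] (3->15, 4->6, 5->9, 6->19), giving [15, 6, 9, 19].

[15, 6, 9, 19]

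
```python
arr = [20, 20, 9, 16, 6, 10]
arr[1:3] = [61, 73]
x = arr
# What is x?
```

arr starts as [20, 20, 9, 16, 6, 10] (length 6). The slice arr[1:3] covers indices [1, 2] with values [20, 9]. Replacing that slice with [61, 73] (same length) produces [20, 61, 73, 16, 6, 10].

[20, 61, 73, 16, 6, 10]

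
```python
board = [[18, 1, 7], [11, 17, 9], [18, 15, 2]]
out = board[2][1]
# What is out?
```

board[2] = [18, 15, 2]. Taking column 1 of that row yields 15.

15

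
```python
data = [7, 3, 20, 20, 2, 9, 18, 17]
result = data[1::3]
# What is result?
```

data has length 8. The slice data[1::3] selects indices [1, 4, 7] (1->3, 4->2, 7->17), giving [3, 2, 17].

[3, 2, 17]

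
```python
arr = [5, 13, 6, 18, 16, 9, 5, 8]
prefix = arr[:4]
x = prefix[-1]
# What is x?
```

arr has length 8. The slice arr[:4] selects indices [0, 1, 2, 3] (0->5, 1->13, 2->6, 3->18), giving [5, 13, 6, 18]. So prefix = [5, 13, 6, 18]. Then prefix[-1] = 18.

18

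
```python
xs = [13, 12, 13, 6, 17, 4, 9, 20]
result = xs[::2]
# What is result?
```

xs has length 8. The slice xs[::2] selects indices [0, 2, 4, 6] (0->13, 2->13, 4->17, 6->9), giving [13, 13, 17, 9].

[13, 13, 17, 9]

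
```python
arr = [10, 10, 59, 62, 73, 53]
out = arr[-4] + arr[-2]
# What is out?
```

arr has length 6. Negative index -4 maps to positive index 6 + (-4) = 2. arr[2] = 59.
arr has length 6. Negative index -2 maps to positive index 6 + (-2) = 4. arr[4] = 73.
Sum: 59 + 73 = 132.

132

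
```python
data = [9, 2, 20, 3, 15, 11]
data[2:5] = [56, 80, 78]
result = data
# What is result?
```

data starts as [9, 2, 20, 3, 15, 11] (length 6). The slice data[2:5] covers indices [2, 3, 4] with values [20, 3, 15]. Replacing that slice with [56, 80, 78] (same length) produces [9, 2, 56, 80, 78, 11].

[9, 2, 56, 80, 78, 11]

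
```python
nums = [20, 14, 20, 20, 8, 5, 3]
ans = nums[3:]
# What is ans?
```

nums has length 7. The slice nums[3:] selects indices [3, 4, 5, 6] (3->20, 4->8, 5->5, 6->3), giving [20, 8, 5, 3].

[20, 8, 5, 3]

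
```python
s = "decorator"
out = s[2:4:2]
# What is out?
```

s has length 9. The slice s[2:4:2] selects indices [2] (2->'c'), giving 'c'.

'c'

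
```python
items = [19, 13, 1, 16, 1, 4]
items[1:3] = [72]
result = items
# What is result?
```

items starts as [19, 13, 1, 16, 1, 4] (length 6). The slice items[1:3] covers indices [1, 2] with values [13, 1]. Replacing that slice with [72] (different length) produces [19, 72, 16, 1, 4].

[19, 72, 16, 1, 4]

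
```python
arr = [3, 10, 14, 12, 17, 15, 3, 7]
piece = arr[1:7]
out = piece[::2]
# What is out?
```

arr has length 8. The slice arr[1:7] selects indices [1, 2, 3, 4, 5, 6] (1->10, 2->14, 3->12, 4->17, 5->15, 6->3), giving [10, 14, 12, 17, 15, 3]. So piece = [10, 14, 12, 17, 15, 3]. piece has length 6. The slice piece[::2] selects indices [0, 2, 4] (0->10, 2->12, 4->15), giving [10, 12, 15].

[10, 12, 15]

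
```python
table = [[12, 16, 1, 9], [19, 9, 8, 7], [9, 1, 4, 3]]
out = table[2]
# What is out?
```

table has 3 rows. Row 2 is [9, 1, 4, 3].

[9, 1, 4, 3]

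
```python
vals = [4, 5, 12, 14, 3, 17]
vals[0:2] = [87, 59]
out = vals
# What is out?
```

vals starts as [4, 5, 12, 14, 3, 17] (length 6). The slice vals[0:2] covers indices [0, 1] with values [4, 5]. Replacing that slice with [87, 59] (same length) produces [87, 59, 12, 14, 3, 17].

[87, 59, 12, 14, 3, 17]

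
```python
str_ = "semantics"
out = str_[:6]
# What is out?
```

str_ has length 9. The slice str_[:6] selects indices [0, 1, 2, 3, 4, 5] (0->'s', 1->'e', 2->'m', 3->'a', 4->'n', 5->'t'), giving 'semant'.

'semant'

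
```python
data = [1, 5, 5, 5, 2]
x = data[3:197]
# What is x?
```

data has length 5. The slice data[3:197] selects indices [3, 4] (3->5, 4->2), giving [5, 2].

[5, 2]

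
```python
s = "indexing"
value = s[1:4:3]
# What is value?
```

s has length 8. The slice s[1:4:3] selects indices [1] (1->'n'), giving 'n'.

'n'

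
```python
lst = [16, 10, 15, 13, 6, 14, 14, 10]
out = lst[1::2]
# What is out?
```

lst has length 8. The slice lst[1::2] selects indices [1, 3, 5, 7] (1->10, 3->13, 5->14, 7->10), giving [10, 13, 14, 10].

[10, 13, 14, 10]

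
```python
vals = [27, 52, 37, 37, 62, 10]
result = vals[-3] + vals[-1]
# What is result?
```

vals has length 6. Negative index -3 maps to positive index 6 + (-3) = 3. vals[3] = 37.
vals has length 6. Negative index -1 maps to positive index 6 + (-1) = 5. vals[5] = 10.
Sum: 37 + 10 = 47.

47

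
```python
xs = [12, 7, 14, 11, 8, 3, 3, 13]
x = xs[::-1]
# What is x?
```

xs has length 8. The slice xs[::-1] selects indices [7, 6, 5, 4, 3, 2, 1, 0] (7->13, 6->3, 5->3, 4->8, 3->11, 2->14, 1->7, 0->12), giving [13, 3, 3, 8, 11, 14, 7, 12].

[13, 3, 3, 8, 11, 14, 7, 12]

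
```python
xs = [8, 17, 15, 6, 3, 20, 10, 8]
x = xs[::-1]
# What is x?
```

xs has length 8. The slice xs[::-1] selects indices [7, 6, 5, 4, 3, 2, 1, 0] (7->8, 6->10, 5->20, 4->3, 3->6, 2->15, 1->17, 0->8), giving [8, 10, 20, 3, 6, 15, 17, 8].

[8, 10, 20, 3, 6, 15, 17, 8]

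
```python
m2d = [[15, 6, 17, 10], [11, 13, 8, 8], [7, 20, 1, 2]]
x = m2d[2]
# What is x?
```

m2d has 3 rows. Row 2 is [7, 20, 1, 2].

[7, 20, 1, 2]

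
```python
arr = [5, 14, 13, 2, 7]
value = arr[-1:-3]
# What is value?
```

arr has length 5. The slice arr[-1:-3] resolves to an empty index range, so the result is [].

[]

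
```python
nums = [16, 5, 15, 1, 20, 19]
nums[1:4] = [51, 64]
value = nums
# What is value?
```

nums starts as [16, 5, 15, 1, 20, 19] (length 6). The slice nums[1:4] covers indices [1, 2, 3] with values [5, 15, 1]. Replacing that slice with [51, 64] (different length) produces [16, 51, 64, 20, 19].

[16, 51, 64, 20, 19]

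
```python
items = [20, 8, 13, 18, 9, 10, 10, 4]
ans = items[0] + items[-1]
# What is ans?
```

items has length 8. items[0] = 20.
items has length 8. Negative index -1 maps to positive index 8 + (-1) = 7. items[7] = 4.
Sum: 20 + 4 = 24.

24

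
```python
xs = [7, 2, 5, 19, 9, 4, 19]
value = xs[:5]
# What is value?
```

xs has length 7. The slice xs[:5] selects indices [0, 1, 2, 3, 4] (0->7, 1->2, 2->5, 3->19, 4->9), giving [7, 2, 5, 19, 9].

[7, 2, 5, 19, 9]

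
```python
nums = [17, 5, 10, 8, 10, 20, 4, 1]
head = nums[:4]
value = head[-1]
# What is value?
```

nums has length 8. The slice nums[:4] selects indices [0, 1, 2, 3] (0->17, 1->5, 2->10, 3->8), giving [17, 5, 10, 8]. So head = [17, 5, 10, 8]. Then head[-1] = 8.

8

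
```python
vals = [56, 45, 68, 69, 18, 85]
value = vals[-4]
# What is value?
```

vals has length 6. Negative index -4 maps to positive index 6 + (-4) = 2. vals[2] = 68.

68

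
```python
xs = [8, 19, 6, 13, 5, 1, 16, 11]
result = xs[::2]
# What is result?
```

xs has length 8. The slice xs[::2] selects indices [0, 2, 4, 6] (0->8, 2->6, 4->5, 6->16), giving [8, 6, 5, 16].

[8, 6, 5, 16]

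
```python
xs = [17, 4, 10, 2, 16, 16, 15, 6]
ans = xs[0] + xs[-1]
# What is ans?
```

xs has length 8. xs[0] = 17.
xs has length 8. Negative index -1 maps to positive index 8 + (-1) = 7. xs[7] = 6.
Sum: 17 + 6 = 23.

23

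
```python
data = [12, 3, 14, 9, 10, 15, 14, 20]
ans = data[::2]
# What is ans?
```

data has length 8. The slice data[::2] selects indices [0, 2, 4, 6] (0->12, 2->14, 4->10, 6->14), giving [12, 14, 10, 14].

[12, 14, 10, 14]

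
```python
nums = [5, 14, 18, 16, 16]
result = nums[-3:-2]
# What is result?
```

nums has length 5. The slice nums[-3:-2] selects indices [2] (2->18), giving [18].

[18]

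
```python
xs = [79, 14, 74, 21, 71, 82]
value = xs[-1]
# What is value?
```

xs has length 6. Negative index -1 maps to positive index 6 + (-1) = 5. xs[5] = 82.

82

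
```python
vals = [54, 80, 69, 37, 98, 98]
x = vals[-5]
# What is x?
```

vals has length 6. Negative index -5 maps to positive index 6 + (-5) = 1. vals[1] = 80.

80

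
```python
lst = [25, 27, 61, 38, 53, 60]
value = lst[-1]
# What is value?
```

lst has length 6. Negative index -1 maps to positive index 6 + (-1) = 5. lst[5] = 60.

60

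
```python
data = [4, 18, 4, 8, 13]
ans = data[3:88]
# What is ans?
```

data has length 5. The slice data[3:88] selects indices [3, 4] (3->8, 4->13), giving [8, 13].

[8, 13]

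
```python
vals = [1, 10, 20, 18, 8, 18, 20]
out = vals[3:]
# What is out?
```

vals has length 7. The slice vals[3:] selects indices [3, 4, 5, 6] (3->18, 4->8, 5->18, 6->20), giving [18, 8, 18, 20].

[18, 8, 18, 20]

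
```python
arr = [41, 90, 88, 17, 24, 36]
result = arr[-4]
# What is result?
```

arr has length 6. Negative index -4 maps to positive index 6 + (-4) = 2. arr[2] = 88.

88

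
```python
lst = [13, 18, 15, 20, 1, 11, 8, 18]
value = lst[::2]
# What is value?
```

lst has length 8. The slice lst[::2] selects indices [0, 2, 4, 6] (0->13, 2->15, 4->1, 6->8), giving [13, 15, 1, 8].

[13, 15, 1, 8]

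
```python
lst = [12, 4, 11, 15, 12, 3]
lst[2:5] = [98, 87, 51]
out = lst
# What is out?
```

lst starts as [12, 4, 11, 15, 12, 3] (length 6). The slice lst[2:5] covers indices [2, 3, 4] with values [11, 15, 12]. Replacing that slice with [98, 87, 51] (same length) produces [12, 4, 98, 87, 51, 3].

[12, 4, 98, 87, 51, 3]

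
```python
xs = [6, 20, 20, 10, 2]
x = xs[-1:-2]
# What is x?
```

xs has length 5. The slice xs[-1:-2] resolves to an empty index range, so the result is [].

[]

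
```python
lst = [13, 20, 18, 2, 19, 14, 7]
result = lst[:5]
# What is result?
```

lst has length 7. The slice lst[:5] selects indices [0, 1, 2, 3, 4] (0->13, 1->20, 2->18, 3->2, 4->19), giving [13, 20, 18, 2, 19].

[13, 20, 18, 2, 19]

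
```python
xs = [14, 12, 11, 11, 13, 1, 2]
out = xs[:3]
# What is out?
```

xs has length 7. The slice xs[:3] selects indices [0, 1, 2] (0->14, 1->12, 2->11), giving [14, 12, 11].

[14, 12, 11]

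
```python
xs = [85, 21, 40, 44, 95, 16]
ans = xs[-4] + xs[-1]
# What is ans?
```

xs has length 6. Negative index -4 maps to positive index 6 + (-4) = 2. xs[2] = 40.
xs has length 6. Negative index -1 maps to positive index 6 + (-1) = 5. xs[5] = 16.
Sum: 40 + 16 = 56.

56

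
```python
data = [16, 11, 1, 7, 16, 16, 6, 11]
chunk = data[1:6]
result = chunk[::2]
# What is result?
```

data has length 8. The slice data[1:6] selects indices [1, 2, 3, 4, 5] (1->11, 2->1, 3->7, 4->16, 5->16), giving [11, 1, 7, 16, 16]. So chunk = [11, 1, 7, 16, 16]. chunk has length 5. The slice chunk[::2] selects indices [0, 2, 4] (0->11, 2->7, 4->16), giving [11, 7, 16].

[11, 7, 16]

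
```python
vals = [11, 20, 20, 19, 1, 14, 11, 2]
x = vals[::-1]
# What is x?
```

vals has length 8. The slice vals[::-1] selects indices [7, 6, 5, 4, 3, 2, 1, 0] (7->2, 6->11, 5->14, 4->1, 3->19, 2->20, 1->20, 0->11), giving [2, 11, 14, 1, 19, 20, 20, 11].

[2, 11, 14, 1, 19, 20, 20, 11]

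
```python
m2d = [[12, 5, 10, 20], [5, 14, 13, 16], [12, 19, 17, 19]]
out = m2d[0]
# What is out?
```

m2d has 3 rows. Row 0 is [12, 5, 10, 20].

[12, 5, 10, 20]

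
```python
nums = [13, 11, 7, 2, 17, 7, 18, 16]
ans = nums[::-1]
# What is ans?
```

nums has length 8. The slice nums[::-1] selects indices [7, 6, 5, 4, 3, 2, 1, 0] (7->16, 6->18, 5->7, 4->17, 3->2, 2->7, 1->11, 0->13), giving [16, 18, 7, 17, 2, 7, 11, 13].

[16, 18, 7, 17, 2, 7, 11, 13]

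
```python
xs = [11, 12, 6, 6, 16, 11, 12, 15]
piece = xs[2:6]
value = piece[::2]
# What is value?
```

xs has length 8. The slice xs[2:6] selects indices [2, 3, 4, 5] (2->6, 3->6, 4->16, 5->11), giving [6, 6, 16, 11]. So piece = [6, 6, 16, 11]. piece has length 4. The slice piece[::2] selects indices [0, 2] (0->6, 2->16), giving [6, 16].

[6, 16]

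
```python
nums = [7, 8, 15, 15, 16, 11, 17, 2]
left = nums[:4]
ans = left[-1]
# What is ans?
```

nums has length 8. The slice nums[:4] selects indices [0, 1, 2, 3] (0->7, 1->8, 2->15, 3->15), giving [7, 8, 15, 15]. So left = [7, 8, 15, 15]. Then left[-1] = 15.

15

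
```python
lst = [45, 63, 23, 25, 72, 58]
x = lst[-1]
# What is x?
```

lst has length 6. Negative index -1 maps to positive index 6 + (-1) = 5. lst[5] = 58.

58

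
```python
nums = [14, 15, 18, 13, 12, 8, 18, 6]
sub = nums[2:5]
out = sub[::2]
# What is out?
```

nums has length 8. The slice nums[2:5] selects indices [2, 3, 4] (2->18, 3->13, 4->12), giving [18, 13, 12]. So sub = [18, 13, 12]. sub has length 3. The slice sub[::2] selects indices [0, 2] (0->18, 2->12), giving [18, 12].

[18, 12]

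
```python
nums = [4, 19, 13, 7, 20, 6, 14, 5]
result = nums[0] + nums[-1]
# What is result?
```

nums has length 8. nums[0] = 4.
nums has length 8. Negative index -1 maps to positive index 8 + (-1) = 7. nums[7] = 5.
Sum: 4 + 5 = 9.

9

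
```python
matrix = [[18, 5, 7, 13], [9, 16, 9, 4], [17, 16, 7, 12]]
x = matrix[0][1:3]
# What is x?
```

matrix[0] = [18, 5, 7, 13]. matrix[0] has length 4. The slice matrix[0][1:3] selects indices [1, 2] (1->5, 2->7), giving [5, 7].

[5, 7]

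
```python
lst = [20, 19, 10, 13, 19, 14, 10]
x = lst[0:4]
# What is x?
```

lst has length 7. The slice lst[0:4] selects indices [0, 1, 2, 3] (0->20, 1->19, 2->10, 3->13), giving [20, 19, 10, 13].

[20, 19, 10, 13]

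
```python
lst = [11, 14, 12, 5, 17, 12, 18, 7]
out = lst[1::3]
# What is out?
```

lst has length 8. The slice lst[1::3] selects indices [1, 4, 7] (1->14, 4->17, 7->7), giving [14, 17, 7].

[14, 17, 7]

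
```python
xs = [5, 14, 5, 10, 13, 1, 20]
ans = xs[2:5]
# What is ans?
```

xs has length 7. The slice xs[2:5] selects indices [2, 3, 4] (2->5, 3->10, 4->13), giving [5, 10, 13].

[5, 10, 13]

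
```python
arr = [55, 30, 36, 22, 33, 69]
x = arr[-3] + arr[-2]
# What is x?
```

arr has length 6. Negative index -3 maps to positive index 6 + (-3) = 3. arr[3] = 22.
arr has length 6. Negative index -2 maps to positive index 6 + (-2) = 4. arr[4] = 33.
Sum: 22 + 33 = 55.

55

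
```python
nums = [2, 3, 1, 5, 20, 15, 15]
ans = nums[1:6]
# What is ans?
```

nums has length 7. The slice nums[1:6] selects indices [1, 2, 3, 4, 5] (1->3, 2->1, 3->5, 4->20, 5->15), giving [3, 1, 5, 20, 15].

[3, 1, 5, 20, 15]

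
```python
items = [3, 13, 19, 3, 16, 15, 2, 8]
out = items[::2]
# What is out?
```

items has length 8. The slice items[::2] selects indices [0, 2, 4, 6] (0->3, 2->19, 4->16, 6->2), giving [3, 19, 16, 2].

[3, 19, 16, 2]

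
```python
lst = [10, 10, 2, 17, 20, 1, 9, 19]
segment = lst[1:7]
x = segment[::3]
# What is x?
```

lst has length 8. The slice lst[1:7] selects indices [1, 2, 3, 4, 5, 6] (1->10, 2->2, 3->17, 4->20, 5->1, 6->9), giving [10, 2, 17, 20, 1, 9]. So segment = [10, 2, 17, 20, 1, 9]. segment has length 6. The slice segment[::3] selects indices [0, 3] (0->10, 3->20), giving [10, 20].

[10, 20]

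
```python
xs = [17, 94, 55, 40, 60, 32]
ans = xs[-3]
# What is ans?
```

xs has length 6. Negative index -3 maps to positive index 6 + (-3) = 3. xs[3] = 40.

40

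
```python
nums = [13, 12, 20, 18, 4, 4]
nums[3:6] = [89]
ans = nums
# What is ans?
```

nums starts as [13, 12, 20, 18, 4, 4] (length 6). The slice nums[3:6] covers indices [3, 4, 5] with values [18, 4, 4]. Replacing that slice with [89] (different length) produces [13, 12, 20, 89].

[13, 12, 20, 89]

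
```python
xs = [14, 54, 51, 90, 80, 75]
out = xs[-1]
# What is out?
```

xs has length 6. Negative index -1 maps to positive index 6 + (-1) = 5. xs[5] = 75.

75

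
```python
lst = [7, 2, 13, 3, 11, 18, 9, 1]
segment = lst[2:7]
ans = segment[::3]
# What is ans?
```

lst has length 8. The slice lst[2:7] selects indices [2, 3, 4, 5, 6] (2->13, 3->3, 4->11, 5->18, 6->9), giving [13, 3, 11, 18, 9]. So segment = [13, 3, 11, 18, 9]. segment has length 5. The slice segment[::3] selects indices [0, 3] (0->13, 3->18), giving [13, 18].

[13, 18]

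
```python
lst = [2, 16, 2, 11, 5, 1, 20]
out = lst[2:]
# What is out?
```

lst has length 7. The slice lst[2:] selects indices [2, 3, 4, 5, 6] (2->2, 3->11, 4->5, 5->1, 6->20), giving [2, 11, 5, 1, 20].

[2, 11, 5, 1, 20]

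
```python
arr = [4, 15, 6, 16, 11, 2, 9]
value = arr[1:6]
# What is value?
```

arr has length 7. The slice arr[1:6] selects indices [1, 2, 3, 4, 5] (1->15, 2->6, 3->16, 4->11, 5->2), giving [15, 6, 16, 11, 2].

[15, 6, 16, 11, 2]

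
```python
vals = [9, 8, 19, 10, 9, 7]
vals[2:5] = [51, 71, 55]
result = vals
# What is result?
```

vals starts as [9, 8, 19, 10, 9, 7] (length 6). The slice vals[2:5] covers indices [2, 3, 4] with values [19, 10, 9]. Replacing that slice with [51, 71, 55] (same length) produces [9, 8, 51, 71, 55, 7].

[9, 8, 51, 71, 55, 7]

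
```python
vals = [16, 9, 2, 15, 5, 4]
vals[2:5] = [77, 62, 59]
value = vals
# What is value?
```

vals starts as [16, 9, 2, 15, 5, 4] (length 6). The slice vals[2:5] covers indices [2, 3, 4] with values [2, 15, 5]. Replacing that slice with [77, 62, 59] (same length) produces [16, 9, 77, 62, 59, 4].

[16, 9, 77, 62, 59, 4]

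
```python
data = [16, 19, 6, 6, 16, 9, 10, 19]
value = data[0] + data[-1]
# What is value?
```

data has length 8. data[0] = 16.
data has length 8. Negative index -1 maps to positive index 8 + (-1) = 7. data[7] = 19.
Sum: 16 + 19 = 35.

35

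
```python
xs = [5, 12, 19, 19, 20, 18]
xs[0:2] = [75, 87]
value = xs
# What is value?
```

xs starts as [5, 12, 19, 19, 20, 18] (length 6). The slice xs[0:2] covers indices [0, 1] with values [5, 12]. Replacing that slice with [75, 87] (same length) produces [75, 87, 19, 19, 20, 18].

[75, 87, 19, 19, 20, 18]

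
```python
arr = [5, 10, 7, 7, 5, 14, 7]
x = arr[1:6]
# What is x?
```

arr has length 7. The slice arr[1:6] selects indices [1, 2, 3, 4, 5] (1->10, 2->7, 3->7, 4->5, 5->14), giving [10, 7, 7, 5, 14].

[10, 7, 7, 5, 14]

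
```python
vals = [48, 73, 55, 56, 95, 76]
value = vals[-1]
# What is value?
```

vals has length 6. Negative index -1 maps to positive index 6 + (-1) = 5. vals[5] = 76.

76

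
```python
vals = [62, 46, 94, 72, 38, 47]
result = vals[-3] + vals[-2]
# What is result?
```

vals has length 6. Negative index -3 maps to positive index 6 + (-3) = 3. vals[3] = 72.
vals has length 6. Negative index -2 maps to positive index 6 + (-2) = 4. vals[4] = 38.
Sum: 72 + 38 = 110.

110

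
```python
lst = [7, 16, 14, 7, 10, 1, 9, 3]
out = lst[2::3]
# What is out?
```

lst has length 8. The slice lst[2::3] selects indices [2, 5] (2->14, 5->1), giving [14, 1].

[14, 1]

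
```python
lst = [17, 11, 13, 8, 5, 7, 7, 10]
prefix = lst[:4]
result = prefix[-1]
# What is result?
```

lst has length 8. The slice lst[:4] selects indices [0, 1, 2, 3] (0->17, 1->11, 2->13, 3->8), giving [17, 11, 13, 8]. So prefix = [17, 11, 13, 8]. Then prefix[-1] = 8.

8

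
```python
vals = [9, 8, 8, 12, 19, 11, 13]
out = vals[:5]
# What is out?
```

vals has length 7. The slice vals[:5] selects indices [0, 1, 2, 3, 4] (0->9, 1->8, 2->8, 3->12, 4->19), giving [9, 8, 8, 12, 19].

[9, 8, 8, 12, 19]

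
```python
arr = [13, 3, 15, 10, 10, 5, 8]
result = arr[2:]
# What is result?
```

arr has length 7. The slice arr[2:] selects indices [2, 3, 4, 5, 6] (2->15, 3->10, 4->10, 5->5, 6->8), giving [15, 10, 10, 5, 8].

[15, 10, 10, 5, 8]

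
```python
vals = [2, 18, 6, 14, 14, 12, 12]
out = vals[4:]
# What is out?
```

vals has length 7. The slice vals[4:] selects indices [4, 5, 6] (4->14, 5->12, 6->12), giving [14, 12, 12].

[14, 12, 12]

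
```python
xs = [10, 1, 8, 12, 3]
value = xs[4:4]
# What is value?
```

xs has length 5. The slice xs[4:4] resolves to an empty index range, so the result is [].

[]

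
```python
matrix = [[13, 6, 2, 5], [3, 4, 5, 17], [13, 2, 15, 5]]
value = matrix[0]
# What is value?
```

matrix has 3 rows. Row 0 is [13, 6, 2, 5].

[13, 6, 2, 5]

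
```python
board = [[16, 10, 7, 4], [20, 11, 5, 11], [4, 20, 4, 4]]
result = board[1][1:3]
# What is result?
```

board[1] = [20, 11, 5, 11]. board[1] has length 4. The slice board[1][1:3] selects indices [1, 2] (1->11, 2->5), giving [11, 5].

[11, 5]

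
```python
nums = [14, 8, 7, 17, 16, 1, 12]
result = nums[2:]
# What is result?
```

nums has length 7. The slice nums[2:] selects indices [2, 3, 4, 5, 6] (2->7, 3->17, 4->16, 5->1, 6->12), giving [7, 17, 16, 1, 12].

[7, 17, 16, 1, 12]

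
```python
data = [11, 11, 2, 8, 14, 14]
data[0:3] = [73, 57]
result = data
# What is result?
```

data starts as [11, 11, 2, 8, 14, 14] (length 6). The slice data[0:3] covers indices [0, 1, 2] with values [11, 11, 2]. Replacing that slice with [73, 57] (different length) produces [73, 57, 8, 14, 14].

[73, 57, 8, 14, 14]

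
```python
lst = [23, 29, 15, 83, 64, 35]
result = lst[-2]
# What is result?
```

lst has length 6. Negative index -2 maps to positive index 6 + (-2) = 4. lst[4] = 64.

64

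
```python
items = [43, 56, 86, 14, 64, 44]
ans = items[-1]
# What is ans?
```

items has length 6. Negative index -1 maps to positive index 6 + (-1) = 5. items[5] = 44.

44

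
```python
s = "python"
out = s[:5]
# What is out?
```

s has length 6. The slice s[:5] selects indices [0, 1, 2, 3, 4] (0->'p', 1->'y', 2->'t', 3->'h', 4->'o'), giving 'pytho'.

'pytho'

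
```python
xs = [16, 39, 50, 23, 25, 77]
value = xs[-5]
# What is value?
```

xs has length 6. Negative index -5 maps to positive index 6 + (-5) = 1. xs[1] = 39.

39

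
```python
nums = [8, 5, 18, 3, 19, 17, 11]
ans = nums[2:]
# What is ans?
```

nums has length 7. The slice nums[2:] selects indices [2, 3, 4, 5, 6] (2->18, 3->3, 4->19, 5->17, 6->11), giving [18, 3, 19, 17, 11].

[18, 3, 19, 17, 11]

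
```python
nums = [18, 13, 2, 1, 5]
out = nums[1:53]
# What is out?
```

nums has length 5. The slice nums[1:53] selects indices [1, 2, 3, 4] (1->13, 2->2, 3->1, 4->5), giving [13, 2, 1, 5].

[13, 2, 1, 5]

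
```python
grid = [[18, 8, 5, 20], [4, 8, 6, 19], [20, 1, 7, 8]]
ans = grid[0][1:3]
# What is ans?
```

grid[0] = [18, 8, 5, 20]. grid[0] has length 4. The slice grid[0][1:3] selects indices [1, 2] (1->8, 2->5), giving [8, 5].

[8, 5]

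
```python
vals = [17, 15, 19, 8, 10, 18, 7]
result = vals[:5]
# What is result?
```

vals has length 7. The slice vals[:5] selects indices [0, 1, 2, 3, 4] (0->17, 1->15, 2->19, 3->8, 4->10), giving [17, 15, 19, 8, 10].

[17, 15, 19, 8, 10]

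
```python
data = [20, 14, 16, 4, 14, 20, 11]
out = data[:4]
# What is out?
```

data has length 7. The slice data[:4] selects indices [0, 1, 2, 3] (0->20, 1->14, 2->16, 3->4), giving [20, 14, 16, 4].

[20, 14, 16, 4]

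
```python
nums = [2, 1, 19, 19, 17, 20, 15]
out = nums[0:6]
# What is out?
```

nums has length 7. The slice nums[0:6] selects indices [0, 1, 2, 3, 4, 5] (0->2, 1->1, 2->19, 3->19, 4->17, 5->20), giving [2, 1, 19, 19, 17, 20].

[2, 1, 19, 19, 17, 20]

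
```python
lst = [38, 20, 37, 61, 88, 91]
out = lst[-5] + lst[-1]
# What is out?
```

lst has length 6. Negative index -5 maps to positive index 6 + (-5) = 1. lst[1] = 20.
lst has length 6. Negative index -1 maps to positive index 6 + (-1) = 5. lst[5] = 91.
Sum: 20 + 91 = 111.

111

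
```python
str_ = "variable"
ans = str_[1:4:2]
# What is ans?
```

str_ has length 8. The slice str_[1:4:2] selects indices [1, 3] (1->'a', 3->'i'), giving 'ai'.

'ai'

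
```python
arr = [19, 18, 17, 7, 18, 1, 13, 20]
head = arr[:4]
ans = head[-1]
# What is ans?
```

arr has length 8. The slice arr[:4] selects indices [0, 1, 2, 3] (0->19, 1->18, 2->17, 3->7), giving [19, 18, 17, 7]. So head = [19, 18, 17, 7]. Then head[-1] = 7.

7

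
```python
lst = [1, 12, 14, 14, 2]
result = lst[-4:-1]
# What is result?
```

lst has length 5. The slice lst[-4:-1] selects indices [1, 2, 3] (1->12, 2->14, 3->14), giving [12, 14, 14].

[12, 14, 14]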